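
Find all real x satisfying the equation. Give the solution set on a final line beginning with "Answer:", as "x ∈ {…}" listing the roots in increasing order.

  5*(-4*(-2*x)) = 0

Step 1. [5*(-4*(-2*x)) = 0] leading coefficient 5: divide by 5. So div: -4*(-2*x) = 0.
Step 2. [-4*(-2*x) = 0] -4·(inner) — divide through by -4 ⇒ div: -2*x = 0.
Step 3. [-2*x = 0] -2 out front; divide by -2, so div: x = 0.

Answer: x ∈ {0}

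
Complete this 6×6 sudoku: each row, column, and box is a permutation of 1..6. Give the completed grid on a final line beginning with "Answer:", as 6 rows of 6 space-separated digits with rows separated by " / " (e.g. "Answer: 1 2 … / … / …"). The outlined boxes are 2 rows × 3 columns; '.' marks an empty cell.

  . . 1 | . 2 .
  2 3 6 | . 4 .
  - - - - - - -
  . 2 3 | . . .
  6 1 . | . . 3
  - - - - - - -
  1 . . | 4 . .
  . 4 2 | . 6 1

Step 1. [r4c5∈{5}] r4c5 is down to just 5, so r4c5=5.
Step 2. [r1c2∈{5}] nothing but 5 survives at r1c2. So r1c2=5.
Step 3. [r2c4∈{1,5}] 1 has one home in row 2: r2c4, so r2c4=1.
Step 4. [r6c4∈{3,5}] 5 has one home in col 4: r6c4 ⇒ r6c4=5.
Step 5. [r3c4∈{6}] only 6 remains possible at r3c4, so r3c4=6.
Step 6. [r3c6∈{4}] only 4 remains possible at r3c6 ⇒ r3c6=4.
Step 7. [r5c6∈{2}] r5c6 is down to just 2 ⇒ r5c6=2.
Step 8. [r3c1∈{5}] only 5 remains possible at r3c1, so r3c1=5.
Step 9. [r1c4∈{3}] nothing but 3 survives at r1c4. So r1c4=3.
Step 10. [r3c5∈{1}] r3c5's peers cover all but 1 ⇒ r3c5=1.
Step 11. [r5c2∈{6}] nothing but 6 survives at r5c2. So r5c2=6.
Step 12. [r1c1∈{4}] r1c1 is down to just 4 ⇒ r1c1=4.
Step 13. [r2c6∈{5}] r2c6 is down to just 5. So r2c6=5.
Step 14. [r1c6∈{6}] only 6 remains possible at r1c6, so r1c6=6.
Step 15. [r4c3∈{4}] nothing but 4 survives at r4c3. So r4c3=4.
Step 16. [r4c4∈{2}] r4c4's peers cover all but 2 ⇒ r4c4=2.
Step 17. [r5c3∈{5}] r5c3 is down to just 5, so r5c3=5.
Step 18. [r6c1∈{3}] r6c1's peers cover all but 3. So r6c1=3.
Step 19. [r5c5∈{3}] r5c5 has the single candidate 3 ⇒ r5c5=3.

Answer: 4 5 1 3 2 6 / 2 3 6 1 4 5 / 5 2 3 6 1 4 / 6 1 4 2 5 3 / 1 6 5 4 3 2 / 3 4 2 5 6 1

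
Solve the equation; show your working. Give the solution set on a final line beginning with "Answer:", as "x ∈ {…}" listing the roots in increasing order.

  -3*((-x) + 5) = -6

Step 1. [-3*((-x) + 5) = -6] -3 out front; divide by -3, so div: (-x) + 5 = 2.
Step 2. [(-x) + 5 = 2] peel the +5: subtract 5 from each side. So sub: -x = -3.
Step 3. [-x = -3] leading − — multiply by −1. So neg: x = 3.

Answer: x ∈ {3}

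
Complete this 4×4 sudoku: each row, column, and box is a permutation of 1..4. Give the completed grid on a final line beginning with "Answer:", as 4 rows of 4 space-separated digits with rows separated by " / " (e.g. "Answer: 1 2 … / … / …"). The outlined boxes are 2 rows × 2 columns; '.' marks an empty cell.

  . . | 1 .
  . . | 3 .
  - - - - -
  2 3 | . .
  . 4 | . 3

Step 1. [r1c2∈{2}] only 2 remains possible at r1c2. So r1c2=2.
Step 2. [r1c4∈{4}] nothing but 4 survives at r1c4 ⇒ r1c4=4.
Step 3. [r2c1∈{1,4}] row 2 places 4 nowhere but r2c1. So r2c1=4.
Step 4. [r3c4∈{1}] r3c4's peers cover all but 1 ⇒ r3c4=1.
Step 5. [r2c2∈{1}] r2c2 is down to just 1, so r2c2=1.
Step 6. [r4c1∈{1}] r4c1's peers cover all but 1. So r4c1=1.
Step 7. [r3c3∈{4}] nothing but 4 survives at r3c3 ⇒ r3c3=4.
Step 8. [r2c4∈{2}] r2c4's peers cover all but 2. So r2c4=2.
Step 9. [r4c3∈{2}] nothing but 2 survives at r4c3 ⇒ r4c3=2.
Step 10. [r1c1∈{3}] only 3 remains possible at r1c1, so r1c1=3.

Answer: 3 2 1 4 / 4 1 3 2 / 2 3 4 1 / 1 4 2 3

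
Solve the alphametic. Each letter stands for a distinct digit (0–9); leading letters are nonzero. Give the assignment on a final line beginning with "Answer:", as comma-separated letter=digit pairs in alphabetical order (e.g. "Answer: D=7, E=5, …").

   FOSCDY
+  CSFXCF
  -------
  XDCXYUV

Step 1. [col 1: Y + F ≡ V (mod 10)] several values work for Y in column 1 (Y + F ≡ V (mod 10), carry-in 0); try Y=6, so Y=6.
Step 2. [X] adding two 6-digit numbers gives at most 6+1 digits, and here it does — X is that final carry and must be 1, so X=1.
Step 3. [col 1: Y + F ≡ V (mod 10)] several values work for F in column 1 (Y + F ≡ V (mod 10), carry-in 0); try F=7. So F=7.
Step 4. [col 1: Y + F ≡ V (mod 10)] from column 1 (Y=6, F=7, carry-in 0, digits 1,6,7 already taken and all letters distinct): V must equal 3. So V=3.
Step 5. [col 2: D + C ≡ U (mod 10)] U=8 is one option consistent with column 2 (D + C ≡ U (mod 10), carry-in 1) — take it, so U=8.
Step 6. [col 2: D + C ≡ U (mod 10)] D=2 is one option consistent with column 2 (D + C ≡ U (mod 10), carry-in 1) — take it, so D=2.
Step 7. [col 2: D + C ≡ U (mod 10)] from column 2 (D=2, U=8, carry-in 1, digits 1,2,3,6,7,8 already taken and all letters distinct): C must equal 5. So C=5.
Step 8. [col 4: S + F ≡ X (mod 10)] column 4: given F=7, X=1, carry-in 0, and digits 1,2,3,5,6,7,8 already taken and all letters distinct, S+F≡X (mod 10) forces S=4. So S=4.
Step 9. [col 5: O + S ≡ C (mod 10)] column 5: given S=4, C=5, carry-in 1, and digits 1,2,3,4,5,6,7,8 already taken and all letters distinct, O+S≡C (mod 10) forces O=0 ⇒ O=0.

Answer: C=5, D=2, F=7, O=0, S=4, U=8, V=3, X=1, Y=6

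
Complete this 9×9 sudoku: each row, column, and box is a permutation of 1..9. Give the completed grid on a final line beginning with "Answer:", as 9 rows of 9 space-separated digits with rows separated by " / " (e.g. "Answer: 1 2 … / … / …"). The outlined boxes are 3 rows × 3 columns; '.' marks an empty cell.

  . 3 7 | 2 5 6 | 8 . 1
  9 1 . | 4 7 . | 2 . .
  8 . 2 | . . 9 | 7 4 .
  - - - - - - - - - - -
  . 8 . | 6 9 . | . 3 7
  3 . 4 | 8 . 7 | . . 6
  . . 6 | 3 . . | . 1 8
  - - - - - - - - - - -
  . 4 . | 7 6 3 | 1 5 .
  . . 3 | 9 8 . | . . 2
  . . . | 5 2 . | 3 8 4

Step 1. [r9c6∈{1}] only 1 remains possible at r9c6 ⇒ r9c6=1.
Step 2. [r8c1∈{1,5,6,7}] row 8 places 1 nowhere but r8c1 ⇒ r8c1=1.
Step 3. [r8c2∈{5,6,7}] r8c2 is the only open cell in row 8 admitting 5, so r8c2=5.
Step 4. [r6c5∈{4}] r6c5 has the single candidate 4. So r6c5=4.
Step 5. [r5c7∈{5,9}] 5 has one home in row 5: r5c7, so r5c7=5.
Step 6. [r5c8∈{2,9}] col 8 places 2 nowhere but r5c8, so r5c8=2.
Step 7. [r6c2∈{2,7,9}] col 2 places 2 nowhere but r6c2, so r6c2=2.
Step 8. [r9c2∈{6,7,9}] in col 2, 7 fits only at r9c2 ⇒ r9c2=7.
Step 9. [r4c1∈{5}] only 5 remains possible at r4c1 ⇒ r4c1=5.
Step 10. [r3c5∈{1,3}] 3 has one home in col 5: r3c5, so r3c5=3.
Step 11. [r8c7∈{6}] nothing but 6 survives at r8c7. So r8c7=6.
Step 12. [r7c3∈{8,9}] row 7 places 8 nowhere but r7c3, so r7c3=8.
Step 13. [r2c3∈{5}] r2c3's peers cover all but 5, so r2c3=5.
Step 14. [r5c5∈{1}] r5c5 has the single candidate 1. So r5c5=1.
Step 15. [r5c2∈{9}] r5c2's peers cover all but 9 ⇒ r5c2=9.
Step 16. [r8c8∈{7}] r8c8 is down to just 7. So r8c8=7.
Step 17. [r6c6∈{5}] r6c6's peers cover all but 5, so r6c6=5.
Step 18. [r9c1∈{6}] only 6 remains possible at r9c1. So r9c1=6.
Step 19. [r4c6∈{2}] nothing but 2 survives at r4c6 ⇒ r4c6=2.
Step 20. [r6c1∈{7}] r6c1's peers cover all but 7, so r6c1=7.
Step 21. [r2c8∈{6}] r2c8 is down to just 6. So r2c8=6.
Step 22. [r4c3∈{1}] nothing but 1 survives at r4c3. So r4c3=1.
Step 23. [r1c8∈{9}] r1c8 has the single candidate 9, so r1c8=9.
Step 24. [r7c1∈{2}] r7c1 is down to just 2, so r7c1=2.
Step 25. [r3c2∈{6}] r3c2's peers cover all but 6. So r3c2=6.
Step 26. [r2c9∈{3}] r2c9 is down to just 3, so r2c9=3.
Step 27. [r3c4∈{1}] only 1 remains possible at r3c4, so r3c4=1.
Step 28. [r7c9∈{9}] nothing but 9 survives at r7c9 ⇒ r7c9=9.
Step 29. [r9c3∈{9}] only 9 remains possible at r9c3 ⇒ r9c3=9.
Step 30. [r3c9∈{5}] r3c9's peers cover all but 5, so r3c9=5.
Step 31. [r8c6∈{4}] r8c6 has the single candidate 4, so r8c6=4.
Step 32. [r1c1∈{4}] r1c1 has the single candidate 4 ⇒ r1c1=4.
Step 33. [r4c7∈{4}] r4c7 is down to just 4, so r4c7=4.
Step 34. [r2c6∈{8}] only 8 remains possible at r2c6, so r2c6=8.
Step 35. [r6c7∈{9}] nothing but 9 survives at r6c7. So r6c7=9.

Answer: 4 3 7 2 5 6 8 9 1 / 9 1 5 4 7 8 2 6 3 / 8 6 2 1 3 9 7 4 5 / 5 8 1 6 9 2 4 3 7 / 3 9 4 8 1 7 5 2 6 / 7 2 6 3 4 5 9 1 8 / 2 4 8 7 6 3 1 5 9 / 1 5 3 9 8 4 6 7 2 / 6 7 9 5 2 1 3 8 4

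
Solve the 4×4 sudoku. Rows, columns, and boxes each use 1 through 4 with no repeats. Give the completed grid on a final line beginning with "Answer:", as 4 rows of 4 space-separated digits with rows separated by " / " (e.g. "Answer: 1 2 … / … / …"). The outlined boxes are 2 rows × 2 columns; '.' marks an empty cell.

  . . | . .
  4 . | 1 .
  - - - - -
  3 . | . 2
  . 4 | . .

Step 1. [r1c3∈{2,3,4}] 2 has one home in col 3: r1c3, so r1c3=2.
Step 2. [r2c4∈{3}] r2c4 has the single candidate 3 ⇒ r2c4=3.
Step 3. [r1c1∈{1}] r1c1 is down to just 1 ⇒ r1c1=1.
Step 4. [r4c1∈{2}] only 2 remains possible at r4c1 ⇒ r4c1=2.
Step 5. [r4c4∈{1}] r4c4 is down to just 1, so r4c4=1.
Step 6. [r4c3∈{3}] r4c3 is down to just 3. So r4c3=3.
Step 7. [r3c3∈{4}] r3c3 has the single candidate 4. So r3c3=4.
Step 8. [r1c2∈{3}] r1c2 has the single candidate 3. So r1c2=3.
Step 9. [r1c4∈{4}] only 4 remains possible at r1c4 ⇒ r1c4=4.
Step 10. [r3c2∈{1}] r3c2 has the single candidate 1. So r3c2=1.
Step 11. [r2c2∈{2}] r2c2's peers cover all but 2. So r2c2=2.

Answer: 1 3 2 4 / 4 2 1 3 / 3 1 4 2 / 2 4 3 1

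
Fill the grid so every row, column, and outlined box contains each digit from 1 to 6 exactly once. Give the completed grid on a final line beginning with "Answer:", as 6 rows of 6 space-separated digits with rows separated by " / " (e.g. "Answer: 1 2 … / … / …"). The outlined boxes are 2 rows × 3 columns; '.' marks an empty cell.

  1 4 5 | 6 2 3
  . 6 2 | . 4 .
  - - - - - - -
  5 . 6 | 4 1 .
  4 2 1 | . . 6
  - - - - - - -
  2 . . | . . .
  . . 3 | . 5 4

Step 1. [r5c6∈{1}] r5c6's peers cover all but 1 ⇒ r5c6=1.
Step 2. [r4c5∈{3}] r4c5 has the single candidate 3. So r4c5=3.
Step 3. [r2c6∈{5}] r2c6 has the single candidate 5 ⇒ r2c6=5.
Step 4. [r6c2∈{1}] nothing but 1 survives at r6c2, so r6c2=1.
Step 5. [r3c2∈{3}] r3c2's peers cover all but 3 ⇒ r3c2=3.
Step 6. [r3c6∈{2}] nothing but 2 survives at r3c6 ⇒ r3c6=2.
Step 7. [r4c4∈{5}] r4c4 is down to just 5 ⇒ r4c4=5.
Step 8. [r5c5∈{6}] r5c5 is down to just 6. So r5c5=6.
Step 9. [r6c1∈{6}] r6c1 has the single candidate 6 ⇒ r6c1=6.
Step 10. [r5c3∈{4}] nothing but 4 survives at r5c3. So r5c3=4.
Step 11. [r5c4∈{3}] nothing but 3 survives at r5c4 ⇒ r5c4=3.
Step 12. [r2c4∈{1}] r2c4 is down to just 1. So r2c4=1.
Step 13. [r2c1∈{3}] r2c1's peers cover all but 3, so r2c1=3.
Step 14. [r6c4∈{2}] r6c4 has the single candidate 2 ⇒ r6c4=2.
Step 15. [r5c2∈{5}] r5c2's peers cover all but 5, so r5c2=5.

Answer: 1 4 5 6 2 3 / 3 6 2 1 4 5 / 5 3 6 4 1 2 / 4 2 1 5 3 6 / 2 5 4 3 6 1 / 6 1 3 2 5 4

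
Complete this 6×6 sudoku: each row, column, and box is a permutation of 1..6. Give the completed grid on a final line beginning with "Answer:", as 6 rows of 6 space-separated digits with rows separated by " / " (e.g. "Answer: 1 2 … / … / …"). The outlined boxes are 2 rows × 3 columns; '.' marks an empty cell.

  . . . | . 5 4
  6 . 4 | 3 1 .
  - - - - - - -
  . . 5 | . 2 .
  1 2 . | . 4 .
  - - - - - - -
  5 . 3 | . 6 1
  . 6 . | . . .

Step 1. [r4c6∈{3,5,6}] across row 4, 3 lands solely at r4c6 ⇒ r4c6=3.
Step 2. [r5c4∈{2,4}] r5c4 is the only open cell in row 5 admitting 2, so r5c4=2.
Step 3. [r3c6∈{6}] only 6 remains possible at r3c6 ⇒ r3c6=6.
Step 4. [r1c2∈{1,3}] r1c2 is the only open cell in col 2 admitting 1 ⇒ r1c2=1.
Step 5. [r6c4∈{4,5}] 4 has one home in col 4: r6c4 ⇒ r6c4=4.
Step 6. [r1c1∈{2,3}] in row 1, 3 fits only at r1c1, so r1c1=3.
Step 7. [r6c3∈{1,2}] 1 has one home in row 6: r6c3, so r6c3=1.
Step 8. [r5c2∈{4}] nothing but 4 survives at r5c2, so r5c2=4.
Step 9. [r2c2∈{5}] nothing but 5 survives at r2c2, so r2c2=5.
Step 10. [r2c6∈{2}] r2c6 has the single candidate 2. So r2c6=2.
Step 11. [r6c6∈{5}] only 5 remains possible at r6c6 ⇒ r6c6=5.
Step 12. [r6c1∈{2}] r6c1's peers cover all but 2 ⇒ r6c1=2.
Step 13. [r1c4∈{6}] nothing but 6 survives at r1c4. So r1c4=6.
Step 14. [r6c5∈{3}] nothing but 3 survives at r6c5 ⇒ r6c5=3.
Step 15. [r3c1∈{4}] only 4 remains possible at r3c1 ⇒ r3c1=4.
Step 16. [r4c4∈{5}] r4c4 is down to just 5 ⇒ r4c4=5.
Step 17. [r4c3∈{6}] r4c3's peers cover all but 6 ⇒ r4c3=6.
Step 18. [r3c4∈{1}] r3c4's peers cover all but 1. So r3c4=1.
Step 19. [r3c2∈{3}] nothing but 3 survives at r3c2. So r3c2=3.
Step 20. [r1c3∈{2}] nothing but 2 survives at r1c3 ⇒ r1c3=2.

Answer: 3 1 2 6 5 4 / 6 5 4 3 1 2 / 4 3 5 1 2 6 / 1 2 6 5 4 3 / 5 4 3 2 6 1 / 2 6 1 4 3 5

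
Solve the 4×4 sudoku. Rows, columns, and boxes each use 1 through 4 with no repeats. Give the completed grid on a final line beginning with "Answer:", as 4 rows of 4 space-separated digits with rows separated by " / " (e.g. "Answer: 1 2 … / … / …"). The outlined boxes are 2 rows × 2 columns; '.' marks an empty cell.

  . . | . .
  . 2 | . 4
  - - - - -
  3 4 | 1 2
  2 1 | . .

Step 1. [r2c3∈{3}] r2c3 has the single candidate 3. So r2c3=3.
Step 2. [r2c1∈{1}] only 1 remains possible at r2c1, so r2c1=1.
Step 3. [r1c2∈{3}] r1c2 is down to just 3 ⇒ r1c2=3.
Step 4. [r4c4∈{3}] r4c4's peers cover all but 3, so r4c4=3.
Step 5. [r1c4∈{1}] only 1 remains possible at r1c4. So r1c4=1.
Step 6. [r1c1∈{4}] r1c1 has the single candidate 4, so r1c1=4.
Step 7. [r4c3∈{4}] r4c3 is down to just 4. So r4c3=4.
Step 8. [r1c3∈{2}] r1c3's peers cover all but 2 ⇒ r1c3=2.

Answer: 4 3 2 1 / 1 2 3 4 / 3 4 1 2 / 2 1 4 3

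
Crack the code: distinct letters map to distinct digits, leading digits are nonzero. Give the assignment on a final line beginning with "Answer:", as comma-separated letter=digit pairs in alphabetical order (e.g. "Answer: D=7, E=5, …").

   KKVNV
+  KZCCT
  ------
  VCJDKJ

Step 1. [col 1: V + T ≡ J (mod 10)] several values work for V in column 1 (V + T ≡ J (mod 10), carry-in 0); try V=1. So V=1.
Step 2. [col 1: V + T ≡ J (mod 10)] several values work for J in column 1 (V + T ≡ J (mod 10), carry-in 0); try J=9 ⇒ J=9.
Step 3. [col 1: V + T ≡ J (mod 10)] column 1: given V=1, J=9, carry-in 0, and digits 1,9 already taken and all letters distinct, V+T≡J (mod 10) forces T=8, so T=8.
Step 4. [col 2: N + C ≡ K (mod 10)] column 2 (N + C ≡ K (mod 10), carry-in 0) doesn't pin C yet; pick C=4 and continue. So C=4.
Step 5. [col 2: N + C ≡ K (mod 10)] column 2 (N + C ≡ K (mod 10), carry-in 0) doesn't pin N yet; pick N=3 and continue. So N=3.
Step 6. [col 2: N + C ≡ K (mod 10)] column 2 reads N+C+carry(0)=K with N=3, C=4; with digits 1,3,4,8,9 already taken and all letters distinct, the only value for K is 7, so K=7.
Step 7. [col 3: V + C ≡ D (mod 10)] column 3: given V=1, C=4, carry-in 0, and digits 1,3,4,7,8,9 already taken and all letters distinct, V+C≡D (mod 10) forces D=5, so D=5.
Step 8. [col 4: K + Z ≡ J (mod 10)] in column 4 we have K+Z≡J with carry-in 0; given K=7, J=9 and digits 1,3,4,5,7,8,9 already taken and all letters distinct, that pins Z to 2. So Z=2.

Answer: C=4, D=5, J=9, K=7, N=3, T=8, V=1, Z=2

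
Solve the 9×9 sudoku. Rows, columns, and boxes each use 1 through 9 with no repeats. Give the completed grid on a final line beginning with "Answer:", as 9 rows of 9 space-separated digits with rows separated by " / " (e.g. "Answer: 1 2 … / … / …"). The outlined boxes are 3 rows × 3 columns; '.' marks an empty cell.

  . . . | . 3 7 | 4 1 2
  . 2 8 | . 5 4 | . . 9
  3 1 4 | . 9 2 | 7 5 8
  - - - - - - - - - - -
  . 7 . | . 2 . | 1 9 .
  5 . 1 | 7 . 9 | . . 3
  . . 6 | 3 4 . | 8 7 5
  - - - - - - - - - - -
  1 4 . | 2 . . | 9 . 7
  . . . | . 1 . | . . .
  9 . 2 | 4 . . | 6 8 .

Step 1. [r8c7∈{2,3,5}] 5 has one home in col 7: r8c7 ⇒ r8c7=5.
Step 2. [r4c9∈{4,6}] r4c9 is the only open cell in col 9 admitting 6, so r4c9=6.
Step 3. [r7c8∈{3}] only 3 remains possible at r7c8. So r7c8=3.
Step 4. [r1c1∈{6}] r1c1's peers cover all but 6 ⇒ r1c1=6.
Step 5. [r8c2∈{3,6,8}] in col 2, 6 fits only at r8c2. So r8c2=6.
Step 6. [r8c1∈{7,8}] across box 7, 8 lands solely at r8c1 ⇒ r8c1=8.
Step 7. [r9c2∈{3,5}] in col 2, 3 fits only at r9c2 ⇒ r9c2=3.
Step 8. [r7c6∈{5,6,8}] across col 6, 6 lands solely at r7c6 ⇒ r7c6=6.
Step 9. [r4c6∈{5,8}] across col 6, 8 lands solely at r4c6 ⇒ r4c6=8.
Step 10. [r8c8∈{2,4}] r8c8 is the only open cell in row 8 admitting 2 ⇒ r8c8=2.
Step 11. [r1c3∈{5,9}] 9 has one home in col 3: r1c3 ⇒ r1c3=9.
Step 12. [r2c4∈{1,6}] across row 2, 1 lands solely at r2c4. So r2c4=1.
Step 13. [r4c3∈{3}] r4c3 has the single candidate 3, so r4c3=3.
Step 14. [r8c6∈{3}] r8c6's peers cover all but 3, so r8c6=3.
Step 15. [r2c8∈{6}] r2c8 has the single candidate 6. So r2c8=6.
Step 16. [r4c4∈{5}] r4c4's peers cover all but 5. So r4c4=5.
Step 17. [r4c1∈{4}] r4c1's peers cover all but 4 ⇒ r4c1=4.
Step 18. [r6c6∈{1}] nothing but 1 survives at r6c6. So r6c6=1.
Step 19. [r1c2∈{5}] only 5 remains possible at r1c2 ⇒ r1c2=5.
Step 20. [r3c4∈{6}] r3c4's peers cover all but 6. So r3c4=6.
Step 21. [r6c1∈{2}] nothing but 2 survives at r6c1, so r6c1=2.
Step 22. [r5c2∈{8}] nothing but 8 survives at r5c2 ⇒ r5c2=8.
Step 23. [r5c7∈{2}] r5c7's peers cover all but 2 ⇒ r5c7=2.
Step 24. [r8c3∈{7}] nothing but 7 survives at r8c3. So r8c3=7.
Step 25. [r9c5∈{7}] r9c5 has the single candidate 7. So r9c5=7.
Step 26. [r2c7∈{3}] r2c7's peers cover all but 3, so r2c7=3.
Step 27. [r6c2∈{9}] only 9 remains possible at r6c2. So r6c2=9.
Step 28. [r1c4∈{8}] r1c4 has the single candidate 8 ⇒ r1c4=8.
Step 29. [r9c6∈{5}] r9c6 has the single candidate 5, so r9c6=5.
Step 30. [r2c1∈{7}] nothing but 7 survives at r2c1. So r2c1=7.
Step 31. [r7c5∈{8}] nothing but 8 survives at r7c5, so r7c5=8.
Step 32. [r5c5∈{6}] r5c5 has the single candidate 6 ⇒ r5c5=6.
Step 33. [r8c9∈{4}] r8c9's peers cover all but 4, so r8c9=4.
Step 34. [r9c9∈{1}] r9c9 is down to just 1, so r9c9=1.
Step 35. [r8c4∈{9}] nothing but 9 survives at r8c4, so r8c4=9.
Step 36. [r7c3∈{5}] nothing but 5 survives at r7c3, so r7c3=5.
Step 37. [r5c8∈{4}] r5c8 has the single candidate 4 ⇒ r5c8=4.

Answer: 6 5 9 8 3 7 4 1 2 / 7 2 8 1 5 4 3 6 9 / 3 1 4 6 9 2 7 5 8 / 4 7 3 5 2 8 1 9 6 / 5 8 1 7 6 9 2 4 3 / 2 9 6 3 4 1 8 7 5 / 1 4 5 2 8 6 9 3 7 / 8 6 7 9 1 3 5 2 4 / 9 3 2 4 7 5 6 8 1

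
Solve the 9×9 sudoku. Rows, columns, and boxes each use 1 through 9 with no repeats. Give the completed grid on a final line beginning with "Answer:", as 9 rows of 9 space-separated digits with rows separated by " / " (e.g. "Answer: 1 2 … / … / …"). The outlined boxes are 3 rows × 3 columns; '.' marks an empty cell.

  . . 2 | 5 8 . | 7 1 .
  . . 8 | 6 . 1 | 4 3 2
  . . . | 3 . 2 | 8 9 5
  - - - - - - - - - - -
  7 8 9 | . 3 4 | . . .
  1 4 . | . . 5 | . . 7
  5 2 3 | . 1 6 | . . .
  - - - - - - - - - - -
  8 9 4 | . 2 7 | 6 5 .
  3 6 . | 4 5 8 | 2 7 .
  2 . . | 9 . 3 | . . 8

Step 1. [r9c7∈{1}] r9c7 is down to just 1 ⇒ r9c7=1.
Step 2. [r1c1∈{4,6,9}] in row 1, 4 fits only at r1c1. So r1c1=4.
Step 3. [r5c3∈{6}] only 6 remains possible at r5c3, so r5c3=6.
Step 4. [r4c8∈{2,6}] r4c8 is the only open cell in col 8 admitting 6 ⇒ r4c8=6.
Step 5. [r5c5∈{9}] r5c5 is down to just 9. So r5c5=9.
Step 6. [r6c9∈{4,9}] col 9 places 4 nowhere but r6c9 ⇒ r6c9=4.
Step 7. [r2c5∈{7}] r2c5 has the single candidate 7. So r2c5=7.
Step 8. [r5c8∈{2,8}] 2 has one home in col 8: r5c8 ⇒ r5c8=2.
Step 9. [r3c2∈{1,7}] col 2 places 1 nowhere but r3c2 ⇒ r3c2=1.
Step 10. [r9c3∈{5,7}] 5 has one home in col 3: r9c3 ⇒ r9c3=5.
Step 11. [r5c4∈{8}] only 8 remains possible at r5c4, so r5c4=8.
Step 12. [r4c7∈{5}] r4c7 has the single candidate 5 ⇒ r4c7=5.
Step 13. [r7c9∈{3}] nothing but 3 survives at r7c9 ⇒ r7c9=3.
Step 14. [r9c5∈{6}] only 6 remains possible at r9c5 ⇒ r9c5=6.
Step 15. [r6c8∈{8}] nothing but 8 survives at r6c8. So r6c8=8.
Step 16. [r3c3∈{7}] r3c3's peers cover all but 7, so r3c3=7.
Step 17. [r9c8∈{4}] nothing but 4 survives at r9c8, so r9c8=4.
Step 18. [r2c2∈{5}] r2c2's peers cover all but 5. So r2c2=5.
Step 19. [r1c6∈{9}] nothing but 9 survives at r1c6 ⇒ r1c6=9.
Step 20. [r9c2∈{7}] r9c2 has the single candidate 7 ⇒ r9c2=7.
Step 21. [r1c9∈{6}] r1c9's peers cover all but 6. So r1c9=6.
Step 22. [r7c4∈{1}] nothing but 1 survives at r7c4. So r7c4=1.
Step 23. [r2c1∈{9}] r2c1 is down to just 9 ⇒ r2c1=9.
Step 24. [r4c9∈{1}] only 1 remains possible at r4c9. So r4c9=1.
Step 25. [r5c7∈{3}] r5c7 is down to just 3 ⇒ r5c7=3.
Step 26. [r4c4∈{2}] r4c4's peers cover all but 2. So r4c4=2.
Step 27. [r8c3∈{1}] r8c3 has the single candidate 1, so r8c3=1.
Step 28. [r8c9∈{9}] nothing but 9 survives at r8c9. So r8c9=9.
Step 29. [r6c7∈{9}] r6c7 is down to just 9 ⇒ r6c7=9.
Step 30. [r3c1∈{6}] only 6 remains possible at r3c1. So r3c1=6.
Step 31. [r6c4∈{7}] nothing but 7 survives at r6c4. So r6c4=7.
Step 32. [r3c5∈{4}] r3c5 is down to just 4. So r3c5=4.
Step 33. [r1c2∈{3}] r1c2 has the single candidate 3 ⇒ r1c2=3.

Answer: 4 3 2 5 8 9 7 1 6 / 9 5 8 6 7 1 4 3 2 / 6 1 7 3 4 2 8 9 5 / 7 8 9 2 3 4 5 6 1 / 1 4 6 8 9 5 3 2 7 / 5 2 3 7 1 6 9 8 4 / 8 9 4 1 2 7 6 5 3 / 3 6 1 4 5 8 2 7 9 / 2 7 5 9 6 3 1 4 8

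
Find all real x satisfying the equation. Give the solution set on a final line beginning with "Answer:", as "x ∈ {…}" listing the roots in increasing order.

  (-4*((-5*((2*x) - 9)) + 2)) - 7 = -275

Step 1. [(-4*((-5*((2*x) - 9)) + 2)) - 7 = -275] -7 is outermost — add 7 both sides ⇒ sub: -4*((-5*((2*x) - 9)) + 2) = -268.
Step 2. [-4*((-5*((2*x) - 9)) + 2) = -268] divide by the outer -4 ⇒ div: (-5*((2*x) - 9)) + 2 = 67.
Step 3. [(-5*((2*x) - 9)) + 2 = 67] peel the +2: subtract 2 from each side. So sub: -5*((2*x) - 9) = 65.
Step 4. [-5*((2*x) - 9) = 65] leading coefficient -5: divide by -5, so div: (2*x) - 9 = -13.
Step 5. [(2*x) - 9 = -13] add 9: x sits inside (… - 9), so sub: 2*x = -4.
Step 6. [2*x = -4] 2 out front; divide by 2, so div: x = -2.

Answer: x ∈ {-2}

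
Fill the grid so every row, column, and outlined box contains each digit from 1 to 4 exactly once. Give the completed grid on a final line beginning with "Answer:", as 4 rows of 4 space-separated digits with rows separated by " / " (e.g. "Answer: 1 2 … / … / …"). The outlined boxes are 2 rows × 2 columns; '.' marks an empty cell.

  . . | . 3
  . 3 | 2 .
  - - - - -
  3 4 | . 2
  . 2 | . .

Step 1. [r4c1∈{1}] only 1 remains possible at r4c1, so r4c1=1.
Step 2. [r4c4∈{4}] only 4 remains possible at r4c4. So r4c4=4.
Step 3. [r1c3∈{1,4}] 4 has one home in col 3: r1c3. So r1c3=4.
Step 4. [r1c2∈{1}] r1c2 is down to just 1, so r1c2=1.
Step 5. [r1c1∈{2}] nothing but 2 survives at r1c1. So r1c1=2.
Step 6. [r4c3∈{3}] r4c3's peers cover all but 3, so r4c3=3.
Step 7. [r2c1∈{4}] r2c1 is down to just 4, so r2c1=4.
Step 8. [r3c3∈{1}] nothing but 1 survives at r3c3, so r3c3=1.
Step 9. [r2c4∈{1}] r2c4 is down to just 1 ⇒ r2c4=1.

Answer: 2 1 4 3 / 4 3 2 1 / 3 4 1 2 / 1 2 3 4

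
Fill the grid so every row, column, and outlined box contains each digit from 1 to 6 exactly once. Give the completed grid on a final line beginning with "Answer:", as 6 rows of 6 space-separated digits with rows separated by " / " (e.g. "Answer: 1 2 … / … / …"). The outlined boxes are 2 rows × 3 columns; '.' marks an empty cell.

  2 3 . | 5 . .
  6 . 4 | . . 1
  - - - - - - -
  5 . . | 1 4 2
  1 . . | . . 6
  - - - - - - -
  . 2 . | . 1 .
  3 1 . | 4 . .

Step 1. [r4c4∈{3}] r4c4 is down to just 3. So r4c4=3.
Step 2. [r6c5∈{2,5,6}] in row 6, 2 fits only at r6c5, so r6c5=2.
Step 3. [r6c3∈{5,6}] row 6 places 6 nowhere but r6c3 ⇒ r6c3=6.
Step 4. [r5c6∈{3,5}] r5c6 is the only open cell in row 5 admitting 3. So r5c6=3.
Step 5. [r3c3∈{3}] r3c3 is down to just 3. So r3c3=3.
Step 6. [r1c3∈{1}] nothing but 1 survives at r1c3 ⇒ r1c3=1.
Step 7. [r4c3∈{2}] nothing but 2 survives at r4c3. So r4c3=2.
Step 8. [r2c2∈{5}] only 5 remains possible at r2c2, so r2c2=5.
Step 9. [r1c6∈{4}] only 4 remains possible at r1c6 ⇒ r1c6=4.
Step 10. [r1c5∈{6}] nothing but 6 survives at r1c5. So r1c5=6.
Step 11. [r2c5∈{3}] r2c5's peers cover all but 3, so r2c5=3.
Step 12. [r6c6∈{5}] nothing but 5 survives at r6c6. So r6c6=5.
Step 13. [r4c2∈{4}] r4c2 is down to just 4. So r4c2=4.
Step 14. [r4c5∈{5}] r4c5 is down to just 5. So r4c5=5.
Step 15. [r2c4∈{2}] r2c4 has the single candidate 2, so r2c4=2.
Step 16. [r5c1∈{4}] r5c1 is down to just 4. So r5c1=4.
Step 17. [r5c3∈{5}] r5c3's peers cover all but 5, so r5c3=5.
Step 18. [r3c2∈{6}] nothing but 6 survives at r3c2 ⇒ r3c2=6.
Step 19. [r5c4∈{6}] r5c4 is down to just 6, so r5c4=6.

Answer: 2 3 1 5 6 4 / 6 5 4 2 3 1 / 5 6 3 1 4 2 / 1 4 2 3 5 6 / 4 2 5 6 1 3 / 3 1 6 4 2 5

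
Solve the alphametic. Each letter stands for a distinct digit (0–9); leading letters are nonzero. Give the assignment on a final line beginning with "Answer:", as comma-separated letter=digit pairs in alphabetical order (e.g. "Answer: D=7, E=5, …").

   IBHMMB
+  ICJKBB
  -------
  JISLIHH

Step 1. [J] the sum has 7 digits but both addends have 6; that extra leading digit J is the final carry, namely 1, so J=1.
Step 2. [col 1: B + B ≡ H (mod 10)] no forcing yet in column 1 (carry-in 0); H=4 is free and consistent — try it. So H=4.
Step 3. [col 1: B + B ≡ H (mod 10)] B=7 is one option consistent with column 1 (B + B ≡ H (mod 10), carry-in 0) — take it ⇒ B=7.
Step 4. [col 2: M + B ≡ H (mod 10)] in column 2 we have M+B≡H with carry-in 1; given B=7, H=4 and digits 1,4,7 already taken and all letters distinct, that pins M to 6 ⇒ M=6.
Step 5. [col 3: M + K ≡ I (mod 10)] no forcing yet in column 3 (carry-in 1); K=2 is free and consistent — try it ⇒ K=2.
Step 6. [col 3: M + K ≡ I (mod 10)] column 3: given M=6, K=2, carry-in 1, and digits 1,2,4,6,7 already taken and all letters distinct, M+K≡I (mod 10) forces I=9. So I=9.
Step 7. [col 4: H + J ≡ L (mod 10)] from column 4 (H=4, J=1, carry-in 0, digits 1,2,4,6,7,9 already taken and all letters distinct): L must equal 5. So L=5.
Step 8. [col 5: B + C ≡ S (mod 10)] in column 5 we have B+C≡S with carry-in 0; given B=7 and digits 1,2,4,5,6,7,9 already taken and all letters distinct, that pins S to 0 ⇒ S=0.
Step 9. [col 5: B + C ≡ S (mod 10)] from column 5 (B=7, S=0, carry-in 0, digits 0,1,2,4,5,6,7,9 already taken and all letters distinct): C must equal 3 ⇒ C=3.

Answer: B=7, C=3, H=4, I=9, J=1, K=2, L=5, M=6, S=0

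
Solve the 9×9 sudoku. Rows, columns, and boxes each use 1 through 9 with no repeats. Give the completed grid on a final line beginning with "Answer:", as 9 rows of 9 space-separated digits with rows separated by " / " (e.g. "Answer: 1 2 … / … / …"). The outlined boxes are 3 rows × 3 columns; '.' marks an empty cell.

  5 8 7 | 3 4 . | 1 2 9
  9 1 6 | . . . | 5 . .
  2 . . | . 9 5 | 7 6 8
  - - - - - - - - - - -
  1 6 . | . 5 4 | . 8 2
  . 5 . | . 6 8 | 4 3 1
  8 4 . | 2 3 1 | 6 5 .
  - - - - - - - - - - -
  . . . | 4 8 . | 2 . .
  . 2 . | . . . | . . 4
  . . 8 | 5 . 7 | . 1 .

Step 1. [r7c2∈{3,7,9}] in col 2, 7 fits only at r7c2 ⇒ r7c2=7.
Step 2. [r7c8∈{9}] r7c8 has the single candidate 9. So r7c8=9.
Step 3. [r8c4∈{1,6,9}] r8c4 is the only open cell in col 4 admitting 6 ⇒ r8c4=6.
Step 4. [r8c1∈{3}] r8c1 has the single candidate 3 ⇒ r8c1=3.
Step 5. [r7c9∈{3,5,6}] 5 has one home in col 9: r7c9, so r7c9=5.
Step 6. [r6c3∈{9}] r6c3's peers cover all but 9 ⇒ r6c3=9.
Step 7. [r4c4∈{7,9}] r4c4 is the only open cell in row 4 admitting 7 ⇒ r4c4=7.
Step 8. [r9c9∈{3,6}] col 9 places 6 nowhere but r9c9, so r9c9=6.
Step 9. [r8c3∈{1,5}] row 8 places 5 nowhere but r8c3, so r8c3=5.
Step 10. [r3c2∈{3}] nothing but 3 survives at r3c2, so r3c2=3.
Step 11. [r9c5∈{2}] r9c5 is down to just 2 ⇒ r9c5=2.
Step 12. [r5c3∈{2}] r5c3 has the single candidate 2, so r5c3=2.
Step 13. [r2c4∈{8}] r2c4 is down to just 8. So r2c4=8.
Step 14. [r8c8∈{7}] nothing but 7 survives at r8c8 ⇒ r8c8=7.
Step 15. [r2c6∈{2}] r2c6's peers cover all but 2. So r2c6=2.
Step 16. [r7c3∈{1}] r7c3 is down to just 1 ⇒ r7c3=1.
Step 17. [r4c3∈{3}] r4c3's peers cover all but 3, so r4c3=3.
Step 18. [r2c9∈{3}] r2c9's peers cover all but 3 ⇒ r2c9=3.
Step 19. [r3c4∈{1}] r3c4 is down to just 1 ⇒ r3c4=1.
Step 20. [r9c1∈{4}] nothing but 4 survives at r9c1. So r9c1=4.
Step 21. [r8c7∈{8}] r8c7's peers cover all but 8. So r8c7=8.
Step 22. [r4c7∈{9}] r4c7 has the single candidate 9. So r4c7=9.
Step 23. [r9c7∈{3}] nothing but 3 survives at r9c7 ⇒ r9c7=3.
Step 24. [r8c5∈{1}] nothing but 1 survives at r8c5 ⇒ r8c5=1.
Step 25. [r3c3∈{4}] nothing but 4 survives at r3c3, so r3c3=4.
Step 26. [r7c1∈{6}] r7c1 is down to just 6, so r7c1=6.
Step 27. [r8c6∈{9}] only 9 remains possible at r8c6 ⇒ r8c6=9.
Step 28. [r5c1∈{7}] nothing but 7 survives at r5c1. So r5c1=7.
Step 29. [r5c4∈{9}] r5c4 has the single candidate 9, so r5c4=9.
Step 30. [r7c6∈{3}] nothing but 3 survives at r7c6, so r7c6=3.
Step 31. [r2c8∈{4}] r2c8 is down to just 4 ⇒ r2c8=4.
Step 32. [r6c9∈{7}] nothing but 7 survives at r6c9, so r6c9=7.
Step 33. [r2c5∈{7}] r2c5's peers cover all but 7 ⇒ r2c5=7.
Step 34. [r1c6∈{6}] only 6 remains possible at r1c6 ⇒ r1c6=6.
Step 35. [r9c2∈{9}] r9c2 has the single candidate 9 ⇒ r9c2=9.

Answer: 5 8 7 3 4 6 1 2 9 / 9 1 6 8 7 2 5 4 3 / 2 3 4 1 9 5 7 6 8 / 1 6 3 7 5 4 9 8 2 / 7 5 2 9 6 8 4 3 1 / 8 4 9 2 3 1 6 5 7 / 6 7 1 4 8 3 2 9 5 / 3 2 5 6 1 9 8 7 4 / 4 9 8 5 2 7 3 1 6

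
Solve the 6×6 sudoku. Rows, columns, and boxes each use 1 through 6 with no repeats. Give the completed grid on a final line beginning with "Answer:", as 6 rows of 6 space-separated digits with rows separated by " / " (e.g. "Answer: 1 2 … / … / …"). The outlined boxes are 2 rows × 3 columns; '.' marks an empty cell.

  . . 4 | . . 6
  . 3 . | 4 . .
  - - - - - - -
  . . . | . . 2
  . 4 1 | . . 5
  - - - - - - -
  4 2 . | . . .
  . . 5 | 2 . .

Step 1. [r2c6∈{1}] nothing but 1 survives at r2c6 ⇒ r2c6=1.
Step 2. [r5c6∈{3}] r5c6's peers cover all but 3. So r5c6=3.
Step 3. [r5c3∈{6}] r5c3 is down to just 6 ⇒ r5c3=6.
Step 4. [r3c2∈{5,6}] r3c2 is the only open cell in col 2 admitting 6, so r3c2=6.
Step 5. [r1c2∈{1,5}] in col 2, 5 fits only at r1c2, so r1c2=5.
Step 6. [r3c3∈{3}] nothing but 3 survives at r3c3 ⇒ r3c3=3.
Step 7. [r6c5∈{1,4,6}] 6 has one home in row 6: r6c5. So r6c5=6.
Step 8. [r2c3∈{2}] r2c3's peers cover all but 2. So r2c3=2.
Step 9. [r3c4∈{1}] only 1 remains possible at r3c4, so r3c4=1.
Step 10. [r1c4∈{3}] r1c4's peers cover all but 3, so r1c4=3.
Step 11. [r5c4∈{5}] r5c4 has the single candidate 5 ⇒ r5c4=5.
Step 12. [r1c1∈{1}] r1c1's peers cover all but 1, so r1c1=1.
Step 13. [r4c1∈{2}] r4c1's peers cover all but 2. So r4c1=2.
Step 14. [r5c5∈{1}] r5c5 is down to just 1 ⇒ r5c5=1.
Step 15. [r2c5∈{5}] r2c5's peers cover all but 5 ⇒ r2c5=5.
Step 16. [r3c5∈{4}] r3c5 has the single candidate 4. So r3c5=4.
Step 17. [r2c1∈{6}] nothing but 6 survives at r2c1. So r2c1=6.
Step 18. [r6c1∈{3}] r6c1's peers cover all but 3. So r6c1=3.
Step 19. [r3c1∈{5}] only 5 remains possible at r3c1. So r3c1=5.
Step 20. [r6c6∈{4}] r6c6 has the single candidate 4 ⇒ r6c6=4.
Step 21. [r4c5∈{3}] r4c5's peers cover all but 3, so r4c5=3.
Step 22. [r6c2∈{1}] r6c2's peers cover all but 1 ⇒ r6c2=1.
Step 23. [r1c5∈{2}] r1c5 is down to just 2, so r1c5=2.
Step 24. [r4c4∈{6}] r4c4's peers cover all but 6. So r4c4=6.

Answer: 1 5 4 3 2 6 / 6 3 2 4 5 1 / 5 6 3 1 4 2 / 2 4 1 6 3 5 / 4 2 6 5 1 3 / 3 1 5 2 6 4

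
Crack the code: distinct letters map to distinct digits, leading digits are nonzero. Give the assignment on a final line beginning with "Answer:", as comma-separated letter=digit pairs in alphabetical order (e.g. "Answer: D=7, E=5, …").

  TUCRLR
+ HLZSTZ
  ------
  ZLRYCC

Step 1. [col 1: R + Z ≡ C (mod 10)] column 1 (R + Z ≡ C (mod 10), carry-in 0) doesn't pin R yet; pick R=2 and continue ⇒ R=2.
Step 2. [col 1: R + Z ≡ C (mod 10)] Z=5 is one option consistent with column 1 (R + Z ≡ C (mod 10), carry-in 0) — take it ⇒ Z=5.
Step 3. [col 1: R + Z ≡ C (mod 10)] column 1 reads R+Z+carry(0)=C with R=2, Z=5; with digits 2,5 already taken and all letters distinct, the only value for C is 7. So C=7.
Step 4. [col 2: L + T ≡ C (mod 10)] several values work for T in column 2 (L + T ≡ C (mod 10), carry-in 0); try T=3 ⇒ T=3.
Step 5. [col 2: L + T ≡ C (mod 10)] from column 2 (T=3, C=7, carry-in 0, digits 2,3,5,7 already taken and all letters distinct): L must equal 4. So L=4.
Step 6. [col 3: R + S ≡ Y (mod 10)] column 3 (R + S ≡ Y (mod 10), carry-in 0) doesn't pin Y yet; pick Y=8 and continue ⇒ Y=8.
Step 7. [col 3: R + S ≡ Y (mod 10)] from column 3 (R=2, Y=8, carry-in 0, digits 2,3,4,5,7,8 already taken and all letters distinct): S must equal 6, so S=6.
Step 8. [col 5: U + L ≡ L (mod 10)] column 5: given L=4, carry-in 1, and digits 2,3,4,5,6,7,8 already taken and all letters distinct, U+L≡L (mod 10) forces U=9, so U=9.
Step 9. [col 6: T + H ≡ Z (mod 10)] column 6: given T=3, Z=5, carry-in 1, and digits 2,3,4,5,6,7,8,9 already taken and all letters distinct, T+H≡Z (mod 10) forces H=1 ⇒ H=1.

Answer: C=7, H=1, L=4, R=2, S=6, T=3, U=9, Y=8, Z=5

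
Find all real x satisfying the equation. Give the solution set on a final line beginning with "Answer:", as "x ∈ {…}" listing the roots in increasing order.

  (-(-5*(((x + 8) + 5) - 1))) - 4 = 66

Step 1. [(-(-5*(((x + 8) + 5) - 1))) - 4 = 66] 4 comes off first (add 4), so sub: -(-5*(((x + 8) + 5) - 1)) = 70.
Step 2. [-(-5*(((x + 8) + 5) - 1)) = 70] LHS negated; negate both sides ⇒ neg: -5*(((x + 8) + 5) - 1) = -70.
Step 3. [-5*(((x + 8) + 5) - 1) = -70] divide by the outer -5, so div: ((x + 8) + 5) - 1 = 14.
Step 4. [((x + 8) + 5) - 1 = 14] 1 comes off first (add 1), so sub: (x + 8) + 5 = 15.
Step 5. [(x + 8) + 5 = 15] subtract 5: x sits inside (… + 5) ⇒ sub: x + 8 = 10.
Step 6. [x + 8 = 10] subtract 8: x sits inside (… + 8). So sub: x = 2.

Answer: x ∈ {2}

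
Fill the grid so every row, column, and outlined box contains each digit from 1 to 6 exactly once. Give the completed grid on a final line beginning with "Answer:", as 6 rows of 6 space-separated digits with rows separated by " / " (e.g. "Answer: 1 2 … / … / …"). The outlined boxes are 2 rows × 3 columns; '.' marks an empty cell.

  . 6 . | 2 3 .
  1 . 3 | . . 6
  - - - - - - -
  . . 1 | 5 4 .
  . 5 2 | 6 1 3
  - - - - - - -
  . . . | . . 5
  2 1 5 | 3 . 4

Step 1. [r5c3∈{4,6}] in col 3, 6 fits only at r5c3. So r5c3=6.
Step 2. [r1c3∈{4}] r1c3 is down to just 4, so r1c3=4.
Step 3. [r3c2∈{3}] r3c2 is down to just 3 ⇒ r3c2=3.
Step 4. [r5c2∈{4}] only 4 remains possible at r5c2, so r5c2=4.
Step 5. [r5c4∈{1}] only 1 remains possible at r5c4. So r5c4=1.
Step 6. [r2c2∈{2}] only 2 remains possible at r2c2 ⇒ r2c2=2.
Step 7. [r3c6∈{2}] r3c6 is down to just 2 ⇒ r3c6=2.
Step 8. [r1c1∈{5}] r1c1 is down to just 5, so r1c1=5.
Step 9. [r2c5∈{5}] r2c5 has the single candidate 5, so r2c5=5.
Step 10. [r2c4∈{4}] nothing but 4 survives at r2c4 ⇒ r2c4=4.
Step 11. [r4c1∈{4}] r4c1 is down to just 4. So r4c1=4.
Step 12. [r5c1∈{3}] r5c1 has the single candidate 3 ⇒ r5c1=3.
Step 13. [r3c1∈{6}] nothing but 6 survives at r3c1, so r3c1=6.
Step 14. [r5c5∈{2}] r5c5 is down to just 2 ⇒ r5c5=2.
Step 15. [r1c6∈{1}] r1c6 is down to just 1, so r1c6=1.
Step 16. [r6c5∈{6}] r6c5 is down to just 6. So r6c5=6.

Answer: 5 6 4 2 3 1 / 1 2 3 4 5 6 / 6 3 1 5 4 2 / 4 5 2 6 1 3 / 3 4 6 1 2 5 / 2 1 5 3 6 4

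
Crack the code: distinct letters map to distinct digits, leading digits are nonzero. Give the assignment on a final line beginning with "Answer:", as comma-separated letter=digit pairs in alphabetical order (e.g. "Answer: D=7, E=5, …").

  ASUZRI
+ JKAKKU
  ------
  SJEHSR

Step 1. [col 1: I + U ≡ R (mod 10)] U=1 is one option consistent with column 1 (I + U ≡ R (mod 10), carry-in 0) — take it, so U=1.
Step 2. [col 1: I + U ≡ R (mod 10)] several values work for I in column 1 (I + U ≡ R (mod 10), carry-in 0); try I=9. So I=9.
Step 3. [col 1: I + U ≡ R (mod 10)] in column 1 we have I+U≡R with carry-in 0; given I=9, U=1 and digits 1,9 already taken and all letters distinct, that pins R to 0. So R=0.
Step 4. [col 2: R + K ≡ S (mod 10)] S=8 is one option consistent with column 2 (R + K ≡ S (mod 10), carry-in 1) — take it, so S=8.
Step 5. [col 2: R + K ≡ S (mod 10)] column 2: given R=0, S=8, carry-in 1, and digits 0,1,8,9 already taken and all letters distinct, R+K≡S (mod 10) forces K=7, so K=7.
Step 6. [col 3: Z + K ≡ H (mod 10)] several values work for Z in column 3 (Z + K ≡ H (mod 10), carry-in 0); try Z=6. So Z=6.
Step 7. [col 3: Z + K ≡ H (mod 10)] from column 3 (Z=6, K=7, carry-in 0, digits 0,1,6,7,8,9 already taken and all letters distinct): H must equal 3. So H=3.
Step 8. [col 4: U + A ≡ E (mod 10)] in column 4 we have U+A≡E with carry-in 1; given U=1 and digits 0,1,3,6,7,8,9 already taken and all letters distinct, that pins E to 4, so E=4.
Step 9. [col 4: U + A ≡ E (mod 10)] column 4 reads U+A+carry(1)=E with U=1, E=4; with digits 0,1,3,4,6,7,8,9 already taken and all letters distinct, the only value for A is 2 ⇒ A=2.
Step 10. [col 5: S + K ≡ J (mod 10)] in column 5 we have S+K≡J with carry-in 0; given S=8, K=7 and digits 0,1,2,3,4,6,7,8,9 already taken and all letters distinct, that pins J to 5 ⇒ J=5.

Answer: A=2, E=4, H=3, I=9, J=5, K=7, R=0, S=8, U=1, Z=6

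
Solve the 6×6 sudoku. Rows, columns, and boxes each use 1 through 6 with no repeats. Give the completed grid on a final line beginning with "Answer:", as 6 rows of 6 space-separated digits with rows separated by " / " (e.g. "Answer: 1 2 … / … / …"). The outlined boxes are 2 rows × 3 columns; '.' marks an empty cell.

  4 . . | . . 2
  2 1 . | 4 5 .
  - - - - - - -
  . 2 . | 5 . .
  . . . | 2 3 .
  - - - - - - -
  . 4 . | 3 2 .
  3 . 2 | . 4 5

Step 1. [r3c3∈{1,3,4,6}] row 3 places 3 nowhere but r3c3 ⇒ r3c3=3.
Step 2. [r6c2∈{6}] r6c2's peers cover all but 6. So r6c2=6.
Step 3. [r4c3∈{1,4,5,6}] 4 has one home in col 3: r4c3. So r4c3=4.
Step 4. [r1c4∈{1,6}] col 4 places 6 nowhere but r1c4, so r1c4=6.
Step 5. [r3c5∈{1,6}] across col 5, 6 lands solely at r3c5 ⇒ r3c5=6.
Step 6. [r5c3∈{1,5}] 1 has one home in col 3: r5c3. So r5c3=1.
Step 7. [r4c2∈{5}] r4c2 has the single candidate 5. So r4c2=5.
Step 8. [r3c1∈{1}] r3c1's peers cover all but 1. So r3c1=1.
Step 9. [r4c6∈{1}] r4c6 is down to just 1, so r4c6=1.
Step 10. [r1c3∈{5}] nothing but 5 survives at r1c3, so r1c3=5.
Step 11. [r4c1∈{6}] r4c1 has the single candidate 6, so r4c1=6.
Step 12. [r3c6∈{4}] only 4 remains possible at r3c6 ⇒ r3c6=4.
Step 13. [r2c3∈{6}] nothing but 6 survives at r2c3. So r2c3=6.
Step 14. [r6c4∈{1}] only 1 remains possible at r6c4 ⇒ r6c4=1.
Step 15. [r5c1∈{5}] r5c1 is down to just 5. So r5c1=5.
Step 16. [r1c5∈{1}] r1c5's peers cover all but 1 ⇒ r1c5=1.
Step 17. [r1c2∈{3}] only 3 remains possible at r1c2. So r1c2=3.
Step 18. [r5c6∈{6}] r5c6 has the single candidate 6, so r5c6=6.
Step 19. [r2c6∈{3}] r2c6 has the single candidate 3 ⇒ r2c6=3.

Answer: 4 3 5 6 1 2 / 2 1 6 4 5 3 / 1 2 3 5 6 4 / 6 5 4 2 3 1 / 5 4 1 3 2 6 / 3 6 2 1 4 5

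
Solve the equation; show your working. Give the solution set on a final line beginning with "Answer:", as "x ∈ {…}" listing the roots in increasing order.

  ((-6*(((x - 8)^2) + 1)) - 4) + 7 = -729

Step 1. [((-6*(((x - 8)^2) + 1)) - 4) + 7 = -729] 7 comes off first (subtract 7). So sub: (-6*(((x - 8)^2) + 1)) - 4 = -736.
Step 2. [(-6*(((x - 8)^2) + 1)) - 4 = -736] peel the -4: add 4 from each side. So sub: -6*(((x - 8)^2) + 1) = -732.
Step 3. [-6*(((x - 8)^2) + 1) = -732] -6·(inner) — divide through by -6, so div: ((x - 8)^2) + 1 = 122.
Step 4. [((x - 8)^2) + 1 = 122] the outer +1 inverts by subtracting 1. So sub: (x - 8)^2 = 121.
Step 5. [(x - 8)^2 = 121] 121 ≥ 0, LHS is (·)² — take ±√, so sqrt: x - 8 = 11 or -11.
Step 6. [x - 8 = 11 or -11] the outer -8 inverts by adding 8 ⇒ sub: x = 19 or -3.

Answer: x ∈ {-3, 19}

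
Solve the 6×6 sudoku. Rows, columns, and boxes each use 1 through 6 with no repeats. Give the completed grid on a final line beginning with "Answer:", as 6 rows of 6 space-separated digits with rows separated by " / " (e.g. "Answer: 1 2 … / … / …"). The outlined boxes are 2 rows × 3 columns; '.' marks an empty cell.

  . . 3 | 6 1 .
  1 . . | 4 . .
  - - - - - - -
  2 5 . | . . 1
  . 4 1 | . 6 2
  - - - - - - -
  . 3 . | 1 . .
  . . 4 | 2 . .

Step 1. [r1c6∈{5}] r1c6 is down to just 5 ⇒ r1c6=5.
Step 2. [r5c3∈{2,5,6}] across row 5, 2 lands solely at r5c3 ⇒ r5c3=2.
Step 3. [r3c4∈{3}] nothing but 3 survives at r3c4, so r3c4=3.
Step 4. [r2c6∈{3}] r2c6 has the single candidate 3, so r2c6=3.
Step 5. [r6c6∈{6}] only 6 remains possible at r6c6, so r6c6=6.
Step 6. [r6c1∈{5}] nothing but 5 survives at r6c1, so r6c1=5.
Step 7. [r2c2∈{2,6}] r2c2 is the only open cell in col 2 admitting 6, so r2c2=6.
Step 8. [r3c5∈{4}] r3c5 is down to just 4 ⇒ r3c5=4.
Step 9. [r5c6∈{4}] r5c6's peers cover all but 4, so r5c6=4.
Step 10. [r4c4∈{5}] r4c4 is down to just 5. So r4c4=5.
Step 11. [r6c2∈{1}] nothing but 1 survives at r6c2 ⇒ r6c2=1.
Step 12. [r3c3∈{6}] r3c3's peers cover all but 6 ⇒ r3c3=6.
Step 13. [r1c2∈{2}] r1c2 is down to just 2. So r1c2=2.
Step 14. [r2c3∈{5}] r2c3 is down to just 5, so r2c3=5.
Step 15. [r5c5∈{5}] r5c5 is down to just 5, so r5c5=5.
Step 16. [r6c5∈{3}] r6c5's peers cover all but 3 ⇒ r6c5=3.
Step 17. [r5c1∈{6}] r5c1 is down to just 6, so r5c1=6.
Step 18. [r4c1∈{3}] nothing but 3 survives at r4c1. So r4c1=3.
Step 19. [r1c1∈{4}] nothing but 4 survives at r1c1. So r1c1=4.
Step 20. [r2c5∈{2}] r2c5 is down to just 2 ⇒ r2c5=2.

Answer: 4 2 3 6 1 5 / 1 6 5 4 2 3 / 2 5 6 3 4 1 / 3 4 1 5 6 2 / 6 3 2 1 5 4 / 5 1 4 2 3 6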